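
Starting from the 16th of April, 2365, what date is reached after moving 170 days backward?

the 28th of October, 2364

Count 170 days before April 16, 2365:
Day-of-year of October 28, 2364: 302.
Day-of-year of April 16, 2365: 106.
2364 has 366 days, so 366 − 302 = 64 days remain in 2364.
Total: 64 + 106 = 170 days.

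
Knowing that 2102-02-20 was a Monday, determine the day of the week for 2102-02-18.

Count forward from the earlier date (February 18, 2102) to the later (February 20, 2102):
Within February 2102: 20 − 18 = 2 days.
2 mod 7 = 2, so 2 days before Monday is Saturday.

Saturday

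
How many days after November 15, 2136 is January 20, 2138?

November 2136: 30 − 15 = 15 days remain.
Then 13 full months totalling 396 days.
January 1–20, 2138: 20 days.
Total: 15 + 396 + 20 = 431 days.

431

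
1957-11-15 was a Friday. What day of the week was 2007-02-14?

From November 15, 1957 to November 15, 2006: 49 years, of which 12 contain a Feb 29 — 37×365 + 12×366 = 17897 days.
(2000 is a leap year (divisible by 400).)
November 2006: 30 − 15 = 15 days remain.
Then December (31), January (31): 31 + 31 = 62 days.
February 1–14, 2007: 14 days (2007 is not a leap year).
Residual: 91 days.
Total: 17988 days.
17988 mod 7 = 5, so 5 days after Friday is Wednesday.

Wednesday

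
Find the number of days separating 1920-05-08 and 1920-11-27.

203

May 1920: 31 − 8 = 23 days remain.
Then June (30), July (31), August (31), September (30), October (31): 30 + 31 + 31 + 30 + 31 = 153 days.
November 1–27, 1920: 27 days.
Total: 23 + 153 + 27 = 203 days.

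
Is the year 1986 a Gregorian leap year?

1986 is not a leap year.

No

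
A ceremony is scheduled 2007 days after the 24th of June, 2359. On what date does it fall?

the 21st of December, 2364

Count 2007 days after June 24, 2359:
June 24, 2359 → June 24, 2360: 366 days (2360 is a leap year).
June 24, 2360 → June 24, 2361: 365 days.
June 24, 2361 → June 24, 2362: 365 days.
June 24, 2362 → June 24, 2363: 365 days.
June 24, 2363 → June 24, 2364: 366 days (2364 is a leap year).
June 2364: 30 − 24 = 6 days remain.
Then July (31), August (31), September (30), October (31), November (30): 31 + 31 + 30 + 31 + 30 = 153 days.
December 1–21, 2364: 21 days.
Residual: 180 days.
Total: 2007 days.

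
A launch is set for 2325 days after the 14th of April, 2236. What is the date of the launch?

the 26th of August, 2242

Count 2325 days after April 14, 2236:
April 14, 2236 → April 14, 2237: 365 days.
April 14, 2237 → April 14, 2238: 365 days.
April 14, 2238 → April 14, 2239: 365 days.
April 14, 2239 → April 14, 2240: 366 days (2240 is a leap year).
April 14, 2240 → April 14, 2241: 365 days.
April 14, 2241 → April 14, 2242: 365 days.
April 2242: 30 − 14 = 16 days remain.
Then May (31), June (30), July (31): 31 + 30 + 31 = 92 days.
August 1–26, 2242: 26 days.
Residual: 134 days.
Total: 2325 days.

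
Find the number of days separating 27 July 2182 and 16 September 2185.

July 27, 2182 → July 27, 2183: 365 days.
July 27, 2183 → July 27, 2184: 366 days (2184 is a leap year).
July 27, 2184 → July 27, 2185: 365 days.
July 2185: 31 − 27 = 4 days remain.
Then August (31): 31 days.
September 1–16, 2185: 16 days.
Residual: 51 days.
Total: 1147 days.

1147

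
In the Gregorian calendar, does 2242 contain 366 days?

No

2242 is not a leap year.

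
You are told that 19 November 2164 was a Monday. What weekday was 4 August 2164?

Saturday

Count forward from the earlier date (August 4, 2164) to the later (November 19, 2164):
August 2164: 31 − 4 = 27 days remain.
Then September (30), October (31): 30 + 31 = 61 days.
November 1–19, 2164: 19 days.
Total: 27 + 61 + 19 = 107 days.
107 mod 7 = 2, so 2 days before Monday is Saturday.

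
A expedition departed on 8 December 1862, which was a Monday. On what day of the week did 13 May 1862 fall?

Tuesday

Count forward from the earlier date (May 13, 1862) to the later (December 8, 1862):
May 1862: 31 − 13 = 18 days remain.
Then June (30), July (31), August (31), September (30), October (31), November (30): 30 + 31 + 31 + 30 + 31 + 30 = 183 days.
December 1–8, 1862: 8 days.
Total: 18 + 183 + 8 = 209 days.
209 mod 7 = 6, so 6 days before Monday is Tuesday.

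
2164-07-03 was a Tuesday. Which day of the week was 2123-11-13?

Count forward from the earlier date (November 13, 2123) to the later (July 3, 2164):
Day-of-year of November 13, 2123: 317.
Day-of-year of July 3, 2164: 185.
2123 has 365 days, so 365 − 317 = 48 days remain in 2123.
Full years 2124–2163: 30 common + 10 leap = 30×365 + 10×366 = 14610 days.
Total: 48 + 14610 + 185 = 14843 days.
14843 mod 7 = 3, so 3 days before Tuesday is Saturday.

Saturday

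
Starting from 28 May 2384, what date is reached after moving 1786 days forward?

18 April 2389

Count 1786 days after May 28, 2384:
May 28, 2384 → May 28, 2385: 365 days.
May 28, 2385 → May 28, 2386: 365 days.
May 28, 2386 → May 28, 2387: 365 days.
May 28, 2387 → May 28, 2388: 366 days (2388 is a leap year).
May 2388: 31 − 28 = 3 days remain.
Then 10 full months totalling 304 days.
April 1–18, 2389: 18 days.
Residual: 325 days.
Total: 1786 days.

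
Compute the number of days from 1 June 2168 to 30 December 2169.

June 1, 2168 → June 1, 2169: 365 days.
June 2169: 30 − 1 = 29 days remain.
Then July (31), August (31), September (30), October (31), November (30): 31 + 31 + 30 + 31 + 30 = 153 days.
December 1–30, 2169: 30 days.
Residual: 212 days.
Total: 577 days.

577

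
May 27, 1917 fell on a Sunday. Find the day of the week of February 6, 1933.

Day-of-year of May 27, 1917: 147.
Day-of-year of February 6, 1933: 37.
1917 has 365 days, so 365 − 147 = 218 days remain in 1917.
Full years 1918–1932: 11 common + 4 leap = 11×365 + 4×366 = 5479 days.
Total: 218 + 5479 + 37 = 5734 days.
5734 mod 7 = 1, so 1 day after Sunday is Monday.

Monday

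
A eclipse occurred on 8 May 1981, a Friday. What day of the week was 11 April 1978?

Count forward from the earlier date (April 11, 1978) to the later (May 8, 1981):
Day-of-year of April 11, 1978: 101.
Day-of-year of May 8, 1981: 128.
1978 has 365 days, so 365 − 101 = 264 days remain in 1978.
Full years: 1979: 365; 1980: 366. Sum = 731.
Total: 264 + 731 + 128 = 1123 days.
1123 mod 7 = 3, so 3 days before Friday is Tuesday.

Tuesday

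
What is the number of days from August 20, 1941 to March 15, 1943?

572

August 20, 1941 → August 20, 1942: 365 days.
August 1942: 31 − 20 = 11 days remain.
Then September (30), October (31), November (30), December (31), January (31), February 1943 (28): 30 + 31 + 30 + 31 + 31 + 28 = 181 days.
March 1–15, 1943: 15 days.
Residual: 207 days.
Total: 572 days.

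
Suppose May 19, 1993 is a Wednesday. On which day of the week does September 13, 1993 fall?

May 1993: 31 − 19 = 12 days remain.
Then June (30), July (31), August (31): 30 + 31 + 31 = 92 days.
September 1–13, 1993: 13 days.
Total: 12 + 92 + 13 = 117 days.
117 mod 7 = 5, so 5 days after Wednesday is Monday.

Monday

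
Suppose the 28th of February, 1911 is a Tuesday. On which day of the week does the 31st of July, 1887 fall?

Sunday

Count forward from the earlier date (July 31, 1887) to the later (February 28, 1911):
From July 31, 1887 to July 31, 1910: 23 years, of which 5 contain a Feb 29 — 18×365 + 5×366 = 8400 days.
(1900 is not a leap year (divisible by 100 but not 400).)
July 1910: 31 − 31 = 0 days remain.
Then August (31), September (30), October (31), November (30), December (31), January (31): 31 + 30 + 31 + 30 + 31 + 31 = 184 days.
February 1–28, 1911: 28 days (1911 is not a leap year).
Residual: 212 days.
Total: 8612 days.
8612 mod 7 = 2, so 2 days before Tuesday is Sunday.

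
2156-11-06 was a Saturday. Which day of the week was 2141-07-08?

Saturday

Count forward from the earlier date (July 8, 2141) to the later (November 6, 2156):
Day-of-year of July 8, 2141: 189.
Day-of-year of November 6, 2156: 311.
2141 has 365 days, so 365 − 189 = 176 days remain in 2141.
Full years 2142–2155: 11 common + 3 leap = 11×365 + 3×366 = 5113 days.
Total: 176 + 5113 + 311 = 5600 days.
5600 is a multiple of 7, so 2141-07-08 falls on the same weekday: Saturday.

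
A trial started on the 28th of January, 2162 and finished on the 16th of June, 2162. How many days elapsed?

139

January 2162: 31 − 28 = 3 days remain.
Then February 2162 (28), March (31), April (30), May (31): 28 + 31 + 30 + 31 = 120 days.
June 1–16, 2162: 16 days.
Total: 3 + 120 + 16 = 139 days.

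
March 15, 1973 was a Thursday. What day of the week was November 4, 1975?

Day-of-year of March 15, 1973: 74.
Day-of-year of November 4, 1975: 308.
1973 has 365 days, so 365 − 74 = 291 days remain in 1973.
Full years: 1974: 365. Sum = 365.
Total: 291 + 365 + 308 = 964 days.
964 mod 7 = 5, so 5 days after Thursday is Tuesday.

Tuesday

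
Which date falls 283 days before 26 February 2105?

19 May 2104

Count 283 days before February 26, 2105:
May 2104: 31 − 19 = 12 days remain.
Then June (30), July (31), August (31), September (30), October (31), November (30), December (31), January (31): 30 + 31 + 31 + 30 + 31 + 30 + 31 + 31 = 245 days.
February 1–26, 2105: 26 days (2105 is not a leap year).
Total: 12 + 245 + 26 = 283 days.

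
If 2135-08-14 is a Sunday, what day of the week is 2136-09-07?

Friday

August 2135: 31 − 14 = 17 days remain.
Then 12 full months totalling 366 days.
September 1–7, 2136: 7 days.
Total: 17 + 366 + 7 = 390 days.
390 mod 7 = 5, so 5 days after Sunday is Friday.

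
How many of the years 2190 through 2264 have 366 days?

18

Years divisible by 4: 2192, 2196, …, 2264 — 19 in all.
Of these, 2200 is divisible by 100 but not 400, so not leap.
Leap years: 19 − 1 = 18.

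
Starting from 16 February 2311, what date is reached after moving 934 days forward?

7 September 2313

Count 934 days after February 16, 2311:
February 2311: 28 − 16 = 12 days remain (2311 is not a leap year, so February has 28 days).
Then 30 full months totalling 915 days.
September 1–7, 2313: 7 days.
Total: 12 + 915 + 7 = 934 days.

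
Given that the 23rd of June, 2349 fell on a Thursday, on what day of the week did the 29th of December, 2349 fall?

Thursday

June 2349: 30 − 23 = 7 days remain.
Then July (31), August (31), September (30), October (31), November (30): 31 + 31 + 30 + 31 + 30 = 153 days.
December 1–29, 2349: 29 days.
Total: 7 + 153 + 29 = 189 days.
189 is a multiple of 7, so the 29th of December, 2349 falls on the same weekday: Thursday.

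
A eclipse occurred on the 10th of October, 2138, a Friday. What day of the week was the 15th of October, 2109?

Count forward from the earlier date (October 15, 2109) to the later (October 10, 2138):
Day-of-year of October 15, 2109: 288.
Day-of-year of October 10, 2138: 283.
2109 has 365 days, so 365 − 288 = 77 days remain in 2109.
Full years 2110–2137: 21 common + 7 leap = 21×365 + 7×366 = 10227 days.
Total: 77 + 10227 + 283 = 10587 days.
10587 mod 7 = 3, so 3 days before Friday is Tuesday.

Tuesday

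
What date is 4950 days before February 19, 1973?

August 2, 1959

Count 4950 days before February 19, 1973:
From August 2, 1959 to August 2, 1972: 13 years, of which 4 contain a Feb 29 — 9×365 + 4×366 = 4749 days.
August 1972: 31 − 2 = 29 days remain.
Then September (30), October (31), November (30), December (31), January (31): 30 + 31 + 30 + 31 + 31 = 153 days.
February 1–19, 1973: 19 days (1973 is not a leap year).
Residual: 201 days.
Total: 4950 days.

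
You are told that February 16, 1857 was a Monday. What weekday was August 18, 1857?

Tuesday

February 1857: 28 − 16 = 12 days remain (1857 is not a leap year, so February has 28 days).
Then March (31), April (30), May (31), June (30), July (31): 31 + 30 + 31 + 30 + 31 = 153 days.
August 1–18, 1857: 18 days.
Total: 12 + 153 + 18 = 183 days.
183 mod 7 = 1, so 1 day after Monday is Tuesday.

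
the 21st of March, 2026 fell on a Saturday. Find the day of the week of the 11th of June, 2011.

Count forward from the earlier date (June 11, 2011) to the later (March 21, 2026):
Day-of-year of June 11, 2011: 162.
Day-of-year of March 21, 2026: 80.
2011 has 365 days, so 365 − 162 = 203 days remain in 2011.
Full years 2012–2025: 10 common + 4 leap = 10×365 + 4×366 = 5114 days.
Total: 203 + 5114 + 80 = 5397 days.
5397 is a multiple of 7, so the 11th of June, 2011 falls on the same weekday: Saturday.

Saturday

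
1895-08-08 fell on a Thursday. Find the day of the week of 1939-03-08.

Wednesday

Day-of-year of August 8, 1895: 220.
Day-of-year of March 8, 1939: 67.
1895 has 365 days, so 365 − 220 = 145 days remain in 1895.
Full years 1896–1938: 33 common + 10 leap = 33×365 + 10×366 = 15705 days.
Total: 145 + 15705 + 67 = 15917 days.
15917 mod 7 = 6, so 6 days after Thursday is Wednesday.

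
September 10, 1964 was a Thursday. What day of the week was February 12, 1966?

Saturday

September 1964: 30 − 10 = 20 days remain.
Then 16 full months totalling 488 days.
February 1–12, 1966: 12 days (1966 is not a leap year).
Total: 20 + 488 + 12 = 520 days.
520 mod 7 = 2, so 2 days after Thursday is Saturday.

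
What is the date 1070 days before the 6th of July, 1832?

the 1st of August, 1829

Count 1070 days before July 6, 1832:
August 1, 1829 → August 1, 1830: 365 days.
August 1, 1830 → August 1, 1831: 365 days.
August 1831: 31 − 1 = 30 days remain.
Then 10 full months totalling 304 days.
July 1–6, 1832: 6 days.
Residual: 340 days.
Total: 1070 days.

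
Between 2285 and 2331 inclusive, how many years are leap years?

Years divisible by 4 in [2285, 2331]: 2288, 2292, 2296, 2300, 2304, 2308, 2312, 2316, 2320, 2324, 2328.
Of these, 2300 is divisible by 100 but not 400, so not leap.
Leap years: 11 − 1 = 10.

10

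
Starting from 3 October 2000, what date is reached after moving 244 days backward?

2 February 2000

Count 244 days before October 3, 2000:
February 2000: 29 − 2 = 27 days remain (2000 is a leap year (divisible by 400), so February has 29 days).
Then March (31), April (30), May (31), June (30), July (31), August (31), September (30): 31 + 30 + 31 + 30 + 31 + 31 + 30 = 214 days.
October 1–3, 2000: 3 days.
Total: 27 + 214 + 3 = 244 days.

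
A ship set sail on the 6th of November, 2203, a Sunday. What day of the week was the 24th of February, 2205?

Sunday

November 2203: 30 − 6 = 24 days remain.
Then 14 full months totalling 428 days.
February 1–24, 2205: 24 days (2205 is not a leap year).
Total: 24 + 428 + 24 = 476 days.
476 is a multiple of 7, so the 24th of February, 2205 falls on the same weekday: Sunday.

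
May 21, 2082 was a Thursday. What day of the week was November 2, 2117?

Day-of-year of May 21, 2082: 141.
Day-of-year of November 2, 2117: 306.
2082 has 365 days, so 365 − 141 = 224 days remain in 2082.
Full years 2083–2116: 26 common + 8 leap = 26×365 + 8×366 = 12418 days.
Total: 224 + 12418 + 306 = 12948 days.
12948 mod 7 = 5, so 5 days after Thursday is Tuesday.

Tuesday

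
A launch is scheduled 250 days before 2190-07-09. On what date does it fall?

2189-11-01

Count 250 days before July 9, 2190:
November 2189: 30 − 1 = 29 days remain.
Then December (31), January (31), February 2190 (28), March (31), April (30), May (31), June (30): 31 + 31 + 28 + 31 + 30 + 31 + 30 = 212 days.
July 1–9, 2190: 9 days.
Total: 29 + 212 + 9 = 250 days.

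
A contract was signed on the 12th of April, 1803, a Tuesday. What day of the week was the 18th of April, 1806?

Friday

Day-of-year of April 12, 1803: 102.
Day-of-year of April 18, 1806: 108.
1803 has 365 days, so 365 − 102 = 263 days remain in 1803.
Full years: 1804: 366; 1805: 365. Sum = 731.
Total: 263 + 731 + 108 = 1102 days.
1102 mod 7 = 3, so 3 days after Tuesday is Friday.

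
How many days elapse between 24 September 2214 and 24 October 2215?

September 2214: 30 − 24 = 6 days remain.
Then 12 full months totalling 365 days.
October 1–24, 2215: 24 days.
Total: 6 + 365 + 24 = 395 days.

395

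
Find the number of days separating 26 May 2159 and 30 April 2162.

1070

Day-of-year of May 26, 2159: 146.
Day-of-year of April 30, 2162: 120.
2159 has 365 days, so 365 − 146 = 219 days remain in 2159.
Full years: 2160: 366; 2161: 365. Sum = 731.
Total: 219 + 731 + 120 = 1070 days.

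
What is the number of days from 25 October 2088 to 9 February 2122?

12159

From October 25, 2088 to October 25, 2121: 33 years, of which 7 contain a Feb 29 — 26×365 + 7×366 = 12052 days.
(2100 is not a leap year (divisible by 100 but not 400).)
October 2121: 31 − 25 = 6 days remain.
Then November (30), December (31), January (31): 30 + 31 + 31 = 92 days.
February 1–9, 2122: 9 days (2122 is not a leap year).
Residual: 107 days.
Total: 12159 days.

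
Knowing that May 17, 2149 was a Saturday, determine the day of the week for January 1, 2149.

Wednesday

Count forward from the earlier date (January 1, 2149) to the later (May 17, 2149):
January 2149: 31 − 1 = 30 days remain.
Then February 2149 (28), March (31), April (30): 28 + 31 + 30 = 89 days.
May 1–17, 2149: 17 days.
Total: 30 + 89 + 17 = 136 days.
136 mod 7 = 3, so 3 days before Saturday is Wednesday.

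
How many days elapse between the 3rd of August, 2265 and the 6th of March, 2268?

946

Day-of-year of August 3, 2265: 215.
Day-of-year of March 6, 2268: 66.
2265 has 365 days, so 365 − 215 = 150 days remain in 2265.
Full years: 2266: 365; 2267: 365. Sum = 730.
Total: 150 + 730 + 66 = 946 days.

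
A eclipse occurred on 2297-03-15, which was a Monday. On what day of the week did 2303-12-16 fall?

March 15, 2297 → March 15, 2298: 365 days.
March 15, 2298 → March 15, 2299: 365 days.
March 15, 2299 → March 15, 2300: 365 days (2300 is not a leap year (divisible by 100 but not 400)).
March 15, 2300 → March 15, 2301: 365 days.
March 15, 2301 → March 15, 2302: 365 days.
March 15, 2302 → March 15, 2303: 365 days.
March 2303: 31 − 15 = 16 days remain.
Then April (30), May (31), June (30), July (31), August (31), September (30), October (31), November (30): 30 + 31 + 30 + 31 + 31 + 30 + 31 + 30 = 244 days.
December 1–16, 2303: 16 days.
Residual: 276 days.
Total: 2466 days.
2466 mod 7 = 2, so 2 days after Monday is Wednesday.

Wednesday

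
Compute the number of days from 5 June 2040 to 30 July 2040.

June 2040: 30 − 5 = 25 days remain.
July 1–30, 2040: 30 days.
Total: 25 + 30 = 55 days.

55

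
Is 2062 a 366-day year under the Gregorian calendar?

2062 is not a leap year.

No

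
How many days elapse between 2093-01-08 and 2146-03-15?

19423

From January 8, 2093 to January 8, 2146: 53 years, of which 12 contain a Feb 29 — 41×365 + 12×366 = 19357 days.
(2100 is not a leap year (divisible by 100 but not 400).)
January 2146: 31 − 8 = 23 days remain.
Then February 2146 (28): 28 days.
March 1–15, 2146: 15 days.
Residual: 66 days.
Total: 19423 days.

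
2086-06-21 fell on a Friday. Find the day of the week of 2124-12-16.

Day-of-year of June 21, 2086: 172.
Day-of-year of December 16, 2124: 351.
2086 has 365 days, so 365 − 172 = 193 days remain in 2086.
Full years 2087–2123: 29 common + 8 leap = 29×365 + 8×366 = 13513 days.
Total: 193 + 13513 + 351 = 14057 days.
14057 mod 7 = 1, so 1 day after Friday is Saturday.

Saturday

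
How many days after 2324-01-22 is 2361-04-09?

13592

Day-of-year of January 22, 2324: 22.
Day-of-year of April 9, 2361: 99.
2324 has 366 days, so 366 − 22 = 344 days remain in 2324.
Full years 2325–2360: 27 common + 9 leap = 27×365 + 9×366 = 13149 days.
Total: 344 + 13149 + 99 = 13592 days.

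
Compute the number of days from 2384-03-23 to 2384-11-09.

231

March 2384: 31 − 23 = 8 days remain.
Then April (30), May (31), June (30), July (31), August (31), September (30), October (31): 30 + 31 + 30 + 31 + 31 + 30 + 31 = 214 days.
November 1–9, 2384: 9 days.
Total: 8 + 214 + 9 = 231 days.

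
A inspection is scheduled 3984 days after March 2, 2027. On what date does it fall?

January 27, 2038

Count 3984 days after March 2, 2027:
Day-of-year of March 2, 2027: 61.
Day-of-year of January 27, 2038: 27.
2027 has 365 days, so 365 − 61 = 304 days remain in 2027.
Full years 2028–2037: 7 common + 3 leap = 7×365 + 3×366 = 3653 days.
Total: 304 + 3653 + 27 = 3984 days.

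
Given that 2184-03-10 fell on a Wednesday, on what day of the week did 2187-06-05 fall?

Day-of-year of March 10, 2184: 70.
Day-of-year of June 5, 2187: 156.
2184 has 366 days, so 366 − 70 = 296 days remain in 2184.
Full years: 2185: 365; 2186: 365. Sum = 730.
Total: 296 + 730 + 156 = 1182 days.
1182 mod 7 = 6, so 6 days after Wednesday is Tuesday.

Tuesday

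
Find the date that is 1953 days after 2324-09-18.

2330-01-23

Count 1953 days after September 18, 2324:
Day-of-year of September 18, 2324: 262.
Day-of-year of January 23, 2330: 23.
2324 has 366 days, so 366 − 262 = 104 days remain in 2324.
Full years: 2325: 365; 2326: 365; 2327: 365; 2328: 366; 2329: 365. Sum = 1826.
Total: 104 + 1826 + 23 = 1953 days.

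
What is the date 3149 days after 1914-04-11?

1922-11-24

Count 3149 days after April 11, 1914:
Day-of-year of April 11, 1914: 101.
Day-of-year of November 24, 1922: 328.
1914 has 365 days, so 365 − 101 = 264 days remain in 1914.
Full years 1915–1921: 5 common + 2 leap = 5×365 + 2×366 = 2557 days.
Total: 264 + 2557 + 328 = 3149 days.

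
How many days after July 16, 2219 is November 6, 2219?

113

July 2219: 31 − 16 = 15 days remain.
Then August (31), September (30), October (31): 31 + 30 + 31 = 92 days.
November 1–6, 2219: 6 days.
Total: 15 + 92 + 6 = 113 days.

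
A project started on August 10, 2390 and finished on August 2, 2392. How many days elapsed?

August 2390: 31 − 10 = 21 days remain.
Then 23 full months totalling 700 days.
August 1–2, 2392: 2 days.
Total: 21 + 700 + 2 = 723 days.

723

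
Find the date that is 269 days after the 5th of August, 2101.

the 1st of May, 2102

Count 269 days after August 5, 2101:
August 2101: 31 − 5 = 26 days remain.
Then September (30), October (31), November (30), December (31), January (31), February 2102 (28), March (31), April (30): 30 + 31 + 30 + 31 + 31 + 28 + 31 + 30 = 242 days.
May 1, 2102: 1 day.
Residual: 269 days.
Total: 269 days.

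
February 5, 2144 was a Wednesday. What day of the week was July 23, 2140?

Saturday

Count forward from the earlier date (July 23, 2140) to the later (February 5, 2144):
Day-of-year of July 23, 2140: 205.
Day-of-year of February 5, 2144: 36.
2140 has 366 days, so 366 − 205 = 161 days remain in 2140.
Full years: 2141: 365; 2142: 365; 2143: 365. Sum = 1095.
Total: 161 + 1095 + 36 = 1292 days.
1292 mod 7 = 4, so 4 days before Wednesday is Saturday.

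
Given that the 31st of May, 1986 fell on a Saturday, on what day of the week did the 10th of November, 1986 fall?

Monday

May 1986: 31 − 31 = 0 days remain.
Then June (30), July (31), August (31), September (30), October (31): 30 + 31 + 31 + 30 + 31 = 153 days.
November 1–10, 1986: 10 days.
Total: 0 + 153 + 10 = 163 days.
163 mod 7 = 2, so 2 days after Saturday is Monday.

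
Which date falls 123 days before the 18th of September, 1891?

the 18th of May, 1891

Count 123 days before September 18, 1891:
May 1891: 31 − 18 = 13 days remain.
Then June (30), July (31), August (31): 30 + 31 + 31 = 92 days.
September 1–18, 1891: 18 days.
Total: 13 + 92 + 18 = 123 days.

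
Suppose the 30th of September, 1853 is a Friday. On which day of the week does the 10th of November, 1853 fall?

September 1853: 30 − 30 = 0 days remain.
Then October (31): 31 days.
November 1–10, 1853: 10 days.
Total: 0 + 31 + 10 = 41 days.
41 mod 7 = 6, so 6 days after Friday is Thursday.

Thursday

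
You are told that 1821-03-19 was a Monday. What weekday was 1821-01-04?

Thursday

Count forward from the earlier date (January 4, 1821) to the later (March 19, 1821):
January 1821: 31 − 4 = 27 days remain.
Then February 1821 (28): 28 days.
March 1–19, 1821: 19 days.
Total: 27 + 28 + 19 = 74 days.
74 mod 7 = 4, so 4 days before Monday is Thursday.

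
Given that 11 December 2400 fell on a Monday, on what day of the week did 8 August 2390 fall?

Wednesday

Count forward from the earlier date (August 8, 2390) to the later (December 11, 2400):
From August 8, 2390 to August 8, 2400: 10 years, of which 3 contain a Feb 29 — 7×365 + 3×366 = 3653 days.
(2400 is a leap year (divisible by 400).)
August 2400: 31 − 8 = 23 days remain.
Then September (30), October (31), November (30): 30 + 31 + 30 = 91 days.
December 1–11, 2400: 11 days.
Residual: 125 days.
Total: 3778 days.
3778 mod 7 = 5, so 5 days before Monday is Wednesday.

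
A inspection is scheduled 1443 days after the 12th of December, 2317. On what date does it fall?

the 24th of November, 2321

Count 1443 days after December 12, 2317:
Day-of-year of December 12, 2317: 346.
Day-of-year of November 24, 2321: 328.
2317 has 365 days, so 365 − 346 = 19 days remain in 2317.
Full years: 2318: 365; 2319: 365; 2320: 366. Sum = 1096.
Total: 19 + 1096 + 328 = 1443 days.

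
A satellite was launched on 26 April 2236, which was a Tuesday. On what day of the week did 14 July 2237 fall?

Day-of-year of April 26, 2236: 117.
Day-of-year of July 14, 2237: 195.
2236 has 366 days, so 366 − 117 = 249 days remain in 2236.
Total: 249 + 195 = 444 days.
444 mod 7 = 3, so 3 days after Tuesday is Friday.

Friday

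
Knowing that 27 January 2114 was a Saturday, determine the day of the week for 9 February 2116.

Sunday

January 27, 2114 → January 27, 2115: 365 days.
January 27, 2115 → January 27, 2116: 365 days.
January 2116: 31 − 27 = 4 days remain.
February 1–9, 2116: 9 days (2116 is a leap year).
Residual: 13 days.
Total: 743 days.
743 mod 7 = 1, so 1 day after Saturday is Sunday.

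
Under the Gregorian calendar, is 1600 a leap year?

1600 is a leap year (divisible by 400).

Yes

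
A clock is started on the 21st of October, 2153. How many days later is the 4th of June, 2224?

25793

Day-of-year of October 21, 2153: 294.
Day-of-year of June 4, 2224: 156.
2153 has 365 days, so 365 − 294 = 71 days remain in 2153.
Full years 2154–2223: 54 common + 16 leap = 54×365 + 16×366 = 25566 days.
Total: 71 + 25566 + 156 = 25793 days.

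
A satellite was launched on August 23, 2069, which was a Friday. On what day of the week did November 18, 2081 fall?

Day-of-year of August 23, 2069: 235.
Day-of-year of November 18, 2081: 322.
2069 has 365 days, so 365 − 235 = 130 days remain in 2069.
Full years 2070–2080: 8 common + 3 leap = 8×365 + 3×366 = 4018 days.
Total: 130 + 4018 + 322 = 4470 days.
4470 mod 7 = 4, so 4 days after Friday is Tuesday.

Tuesday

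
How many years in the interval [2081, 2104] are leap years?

Years divisible by 4 in [2081, 2104]: 2084, 2088, 2092, 2096, 2100, 2104.
Of these, 2100 is divisible by 100 but not 400, so not leap.
Leap years: 6 − 1 = 5.

5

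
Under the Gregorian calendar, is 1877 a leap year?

No

1877 is not a leap year.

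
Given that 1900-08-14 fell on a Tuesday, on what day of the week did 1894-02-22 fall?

Count forward from the earlier date (February 22, 1894) to the later (August 14, 1900):
Day-of-year of February 22, 1894: 53.
Day-of-year of August 14, 1900: 226.
1894 has 365 days, so 365 − 53 = 312 days remain in 1894.
Full years: 1895: 365; 1896: 366; 1897: 365; 1898: 365; 1899: 365. Sum = 1826.
Total: 312 + 1826 + 226 = 2364 days.
2364 mod 7 = 5, so 5 days before Tuesday is Thursday.

Thursday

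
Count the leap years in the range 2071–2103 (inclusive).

7

Years divisible by 4 in [2071, 2103]: 2072, 2076, 2080, 2084, 2088, 2092, 2096, 2100.
Of these, 2100 is divisible by 100 but not 400, so not leap.
Leap years: 8 − 1 = 7.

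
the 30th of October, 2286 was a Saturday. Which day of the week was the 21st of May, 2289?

October 30, 2286 → October 30, 2287: 365 days.
October 30, 2287 → October 30, 2288: 366 days (2288 is a leap year).
October 2288: 31 − 30 = 1 day remains.
Then November (30), December (31), January (31), February 2289 (28), March (31), April (30): 30 + 31 + 31 + 28 + 31 + 30 = 181 days.
May 1–21, 2289: 21 days.
Residual: 203 days.
Total: 934 days.
934 mod 7 = 3, so 3 days after Saturday is Tuesday.

Tuesday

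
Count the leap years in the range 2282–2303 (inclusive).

Years divisible by 4 in [2282, 2303]: 2284, 2288, 2292, 2296, 2300.
Of these, 2300 is divisible by 100 but not 400, so not leap.
Leap years: 5 − 1 = 4.

4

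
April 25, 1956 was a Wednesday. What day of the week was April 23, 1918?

Count forward from the earlier date (April 23, 1918) to the later (April 25, 1956):
From April 23, 1918 to April 23, 1956: 38 years, of which 10 contain a Feb 29 — 28×365 + 10×366 = 13880 days.
Within April 1956: 25 − 23 = 2 days.
Total: 13882 days.
13882 mod 7 = 1, so 1 day before Wednesday is Tuesday.

Tuesday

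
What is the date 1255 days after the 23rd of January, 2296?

the 1st of July, 2299

Count 1255 days after January 23, 2296:
January 23, 2296 → January 23, 2297: 366 days (2296 is a leap year).
January 23, 2297 → January 23, 2298: 365 days.
January 23, 2298 → January 23, 2299: 365 days.
January 2299: 31 − 23 = 8 days remain.
Then February 2299 (28), March (31), April (30), May (31), June (30): 28 + 31 + 30 + 31 + 30 = 150 days.
July 1, 2299: 1 day.
Residual: 159 days.
Total: 1255 days.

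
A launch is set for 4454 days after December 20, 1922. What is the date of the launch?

March 1, 1935

Count 4454 days after December 20, 1922:
Day-of-year of December 20, 1922: 354.
Day-of-year of March 1, 1935: 60.
1922 has 365 days, so 365 − 354 = 11 days remain in 1922.
Full years 1923–1934: 9 common + 3 leap = 9×365 + 3×366 = 4383 days.
Total: 11 + 4383 + 60 = 4454 days.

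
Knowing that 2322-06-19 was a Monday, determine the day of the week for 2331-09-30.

Wednesday

Day-of-year of June 19, 2322: 170.
Day-of-year of September 30, 2331: 273.
2322 has 365 days, so 365 − 170 = 195 days remain in 2322.
Full years 2323–2330: 6 common + 2 leap = 6×365 + 2×366 = 2922 days.
Total: 195 + 2922 + 273 = 3390 days.
3390 mod 7 = 2, so 2 days after Monday is Wednesday.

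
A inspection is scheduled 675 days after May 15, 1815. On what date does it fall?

March 20, 1817

Count 675 days after May 15, 1815:
May 1815: 31 − 15 = 16 days remain.
Then 21 full months totalling 639 days.
March 1–20, 1817: 20 days.
Total: 16 + 639 + 20 = 675 days.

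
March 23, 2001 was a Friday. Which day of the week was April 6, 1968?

Saturday

Count forward from the earlier date (April 6, 1968) to the later (March 23, 2001):
From April 6, 1968 to April 6, 2000: 32 years, of which 8 contain a Feb 29 — 24×365 + 8×366 = 11688 days.
(2000 is a leap year (divisible by 400).)
April 2000: 30 − 6 = 24 days remain.
Then 10 full months totalling 304 days.
March 1–23, 2001: 23 days.
Residual: 351 days.
Total: 12039 days.
12039 mod 7 = 6, so 6 days before Friday is Saturday.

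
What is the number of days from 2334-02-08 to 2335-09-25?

Day-of-year of February 8, 2334: 39.
Day-of-year of September 25, 2335: 268.
2334 has 365 days, so 365 − 39 = 326 days remain in 2334.
Total: 326 + 268 = 594 days.

594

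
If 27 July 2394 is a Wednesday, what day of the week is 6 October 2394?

Thursday

July 2394: 31 − 27 = 4 days remain.
Then August (31), September (30): 31 + 30 = 61 days.
October 1–6, 2394: 6 days.
Total: 4 + 61 + 6 = 71 days.
71 mod 7 = 1, so 1 day after Wednesday is Thursday.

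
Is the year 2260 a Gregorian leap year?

Yes

2260 is a leap year.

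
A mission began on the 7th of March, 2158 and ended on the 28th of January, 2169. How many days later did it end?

From March 7, 2158 to March 7, 2168: 10 years, of which 3 contain a Feb 29 — 7×365 + 3×366 = 3653 days.
March 2168: 31 − 7 = 24 days remain.
Then 9 full months totalling 275 days.
January 1–28, 2169: 28 days.
Residual: 327 days.
Total: 3980 days.

3980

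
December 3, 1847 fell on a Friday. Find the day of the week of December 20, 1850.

Friday

December 3, 1847 → December 3, 1848: 366 days (1848 is a leap year).
December 3, 1848 → December 3, 1849: 365 days.
December 3, 1849 → December 3, 1850: 365 days.
Within December 1850: 20 − 3 = 17 days.
Total: 1113 days.
1113 is a multiple of 7, so December 20, 1850 falls on the same weekday: Friday.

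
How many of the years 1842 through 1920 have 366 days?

19

Years divisible by 4: 1844, 1848, …, 1920 — 20 in all.
Of these, 1900 is divisible by 100 but not 400, so not leap.
Leap years: 20 − 1 = 19.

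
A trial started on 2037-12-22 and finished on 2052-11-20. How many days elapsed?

Day-of-year of December 22, 2037: 356.
Day-of-year of November 20, 2052: 325.
2037 has 365 days, so 365 − 356 = 9 days remain in 2037.
Full years 2038–2051: 11 common + 3 leap = 11×365 + 3×366 = 5113 days.
Total: 9 + 5113 + 325 = 5447 days.

5447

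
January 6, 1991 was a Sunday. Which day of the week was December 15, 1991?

January 1991: 31 − 6 = 25 days remain.
Then 10 full months totalling 303 days.
December 1–15, 1991: 15 days.
Total: 25 + 303 + 15 = 343 days.
343 is a multiple of 7, so December 15, 1991 falls on the same weekday: Sunday.

Sunday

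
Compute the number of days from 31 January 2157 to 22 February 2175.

6596

Day-of-year of January 31, 2157: 31.
Day-of-year of February 22, 2175: 53.
2157 has 365 days, so 365 − 31 = 334 days remain in 2157.
Full years 2158–2174: 13 common + 4 leap = 13×365 + 4×366 = 6209 days.
Total: 334 + 6209 + 53 = 6596 days.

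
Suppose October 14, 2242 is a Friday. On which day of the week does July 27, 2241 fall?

Tuesday

Count forward from the earlier date (July 27, 2241) to the later (October 14, 2242):
July 2241: 31 − 27 = 4 days remain.
Then 14 full months totalling 426 days.
October 1–14, 2242: 14 days.
Total: 4 + 426 + 14 = 444 days.
444 mod 7 = 3, so 3 days before Friday is Tuesday.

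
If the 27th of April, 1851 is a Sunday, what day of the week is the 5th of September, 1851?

April 1851: 30 − 27 = 3 days remain.
Then May (31), June (30), July (31), August (31): 31 + 30 + 31 + 31 = 123 days.
September 1–5, 1851: 5 days.
Total: 3 + 123 + 5 = 131 days.
131 mod 7 = 5, so 5 days after Sunday is Friday.

Friday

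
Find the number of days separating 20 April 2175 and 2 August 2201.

9600

From April 20, 2175 to April 20, 2201: 26 years, of which 6 contain a Feb 29 — 20×365 + 6×366 = 9496 days.
(2200 is not a leap year (divisible by 100 but not 400).)
April 2201: 30 − 20 = 10 days remain.
Then May (31), June (30), July (31): 31 + 30 + 31 = 92 days.
August 1–2, 2201: 2 days.
Residual: 104 days.
Total: 9600 days.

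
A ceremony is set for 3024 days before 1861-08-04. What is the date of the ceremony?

1853-04-24

Count 3024 days before August 4, 1861:
From April 24, 1853 to April 24, 1861: 8 years, of which 2 contain a Feb 29 — 6×365 + 2×366 = 2922 days.
April 1861: 30 − 24 = 6 days remain.
Then May (31), June (30), July (31): 31 + 30 + 31 = 92 days.
August 1–4, 1861: 4 days.
Residual: 102 days.
Total: 3024 days.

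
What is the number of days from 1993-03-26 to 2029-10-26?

From March 26, 1993 to March 26, 2029: 36 years, of which 9 contain a Feb 29 — 27×365 + 9×366 = 13149 days.
(2000 is a leap year (divisible by 400).)
March 2029: 31 − 26 = 5 days remain.
Then April (30), May (31), June (30), July (31), August (31), September (30): 30 + 31 + 30 + 31 + 31 + 30 = 183 days.
October 1–26, 2029: 26 days.
Residual: 214 days.
Total: 13363 days.

13363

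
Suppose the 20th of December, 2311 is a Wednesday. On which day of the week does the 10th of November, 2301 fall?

Count forward from the earlier date (November 10, 2301) to the later (December 20, 2311):
From November 10, 2301 to November 10, 2311: 10 years, of which 2 contain a Feb 29 — 8×365 + 2×366 = 3652 days.
November 2311: 30 − 10 = 20 days remain.
December 1–20, 2311: 20 days.
Residual: 40 days.
Total: 3692 days.
3692 mod 7 = 3, so 3 days before Wednesday is Sunday.

Sunday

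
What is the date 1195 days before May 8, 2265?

January 29, 2262

Count 1195 days before May 8, 2265:
Day-of-year of January 29, 2262: 29.
Day-of-year of May 8, 2265: 128.
2262 has 365 days, so 365 − 29 = 336 days remain in 2262.
Full years: 2263: 365; 2264: 366. Sum = 731.
Total: 336 + 731 + 128 = 1195 days.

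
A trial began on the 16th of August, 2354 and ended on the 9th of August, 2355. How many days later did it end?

358

Day-of-year of August 16, 2354: 228.
Day-of-year of August 9, 2355: 221.
2354 has 365 days, so 365 − 228 = 137 days remain in 2354.
Total: 137 + 221 = 358 days.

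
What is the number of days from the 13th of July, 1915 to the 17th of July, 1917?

July 13, 1915 → July 13, 1916: 366 days (1916 is a leap year).
July 13, 1916 → July 13, 1917: 365 days.
Within July 1917: 17 − 13 = 4 days.
Total: 735 days.

735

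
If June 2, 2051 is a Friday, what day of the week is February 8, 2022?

Count forward from the earlier date (February 8, 2022) to the later (June 2, 2051):
From February 8, 2022 to February 8, 2051: 29 years, of which 7 contain a Feb 29 — 22×365 + 7×366 = 10592 days.
February 2051: 28 − 8 = 20 days remain (2051 is not a leap year, so February has 28 days).
Then March (31), April (30), May (31): 31 + 30 + 31 = 92 days.
June 1–2, 2051: 2 days.
Residual: 114 days.
Total: 10706 days.
10706 mod 7 = 3, so 3 days before Friday is Tuesday.

Tuesday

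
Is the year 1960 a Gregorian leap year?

Yes

1960 is a leap year.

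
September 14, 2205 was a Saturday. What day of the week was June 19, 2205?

Wednesday

Count forward from the earlier date (June 19, 2205) to the later (September 14, 2205):
June 2205: 30 − 19 = 11 days remain.
Then July (31), August (31): 31 + 31 = 62 days.
September 1–14, 2205: 14 days.
Total: 11 + 62 + 14 = 87 days.
87 mod 7 = 3, so 3 days before Saturday is Wednesday.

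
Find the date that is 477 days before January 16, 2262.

September 26, 2260

Count 477 days before January 16, 2262:
Day-of-year of September 26, 2260: 270.
Day-of-year of January 16, 2262: 16.
2260 has 366 days, so 366 − 270 = 96 days remain in 2260.
Full years: 2261: 365. Sum = 365.
Total: 96 + 365 + 16 = 477 days.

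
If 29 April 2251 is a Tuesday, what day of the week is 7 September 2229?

Count forward from the earlier date (September 7, 2229) to the later (April 29, 2251):
Day-of-year of September 7, 2229: 250.
Day-of-year of April 29, 2251: 119.
2229 has 365 days, so 365 − 250 = 115 days remain in 2229.
Full years 2230–2250: 16 common + 5 leap = 16×365 + 5×366 = 7670 days.
Total: 115 + 7670 + 119 = 7904 days.
7904 mod 7 = 1, so 1 day before Tuesday is Monday.

Monday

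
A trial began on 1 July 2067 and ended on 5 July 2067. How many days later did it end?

4

Within July 2067: 5 − 1 = 4 days.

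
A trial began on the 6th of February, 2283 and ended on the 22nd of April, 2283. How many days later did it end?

75

February 2283: 28 − 6 = 22 days remain (2283 is not a leap year, so February has 28 days).
Then March (31): 31 days.
April 1–22, 2283: 22 days.
Total: 22 + 31 + 22 = 75 days.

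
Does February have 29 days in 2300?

No

2300 is not a leap year (divisible by 100 but not 400).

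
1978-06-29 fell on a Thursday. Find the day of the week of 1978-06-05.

Count forward from the earlier date (June 5, 1978) to the later (June 29, 1978):
Within June 1978: 29 − 5 = 24 days.
24 mod 7 = 3, so 3 days before Thursday is Monday.

Monday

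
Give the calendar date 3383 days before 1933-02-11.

1923-11-08

Count 3383 days before February 11, 1933:
Day-of-year of November 8, 1923: 312.
Day-of-year of February 11, 1933: 42.
1923 has 365 days, so 365 − 312 = 53 days remain in 1923.
Full years 1924–1932: 6 common + 3 leap = 6×365 + 3×366 = 3288 days.
Total: 53 + 3288 + 42 = 3383 days.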